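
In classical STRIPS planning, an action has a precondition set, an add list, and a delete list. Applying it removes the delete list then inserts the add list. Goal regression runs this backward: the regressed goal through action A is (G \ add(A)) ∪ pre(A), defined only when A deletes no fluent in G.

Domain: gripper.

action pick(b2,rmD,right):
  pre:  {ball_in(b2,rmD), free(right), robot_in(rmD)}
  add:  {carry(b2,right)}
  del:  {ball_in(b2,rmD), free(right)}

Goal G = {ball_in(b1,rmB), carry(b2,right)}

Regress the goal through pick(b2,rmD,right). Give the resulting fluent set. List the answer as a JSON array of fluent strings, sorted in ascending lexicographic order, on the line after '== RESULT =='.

Regress:
  G ∩ del = {}  (empty — regression defined)
  G \ add = {ball_in(b1,rmB), carry(b2,right)} \ {carry(b2,right)} = {ball_in(b1,rmB)}
  ∪ pre   = {ball_in(b1,rmB)} ∪ {ball_in(b2,rmD), free(right), robot_in(rmD)}
          = {ball_in(b1,rmB), ball_in(b2,rmD), free(right), robot_in(rmD)}

== RESULT ==
["ball_in(b1,rmB)", "ball_in(b2,rmD)", "free(right)", "robot_in(rmD)"]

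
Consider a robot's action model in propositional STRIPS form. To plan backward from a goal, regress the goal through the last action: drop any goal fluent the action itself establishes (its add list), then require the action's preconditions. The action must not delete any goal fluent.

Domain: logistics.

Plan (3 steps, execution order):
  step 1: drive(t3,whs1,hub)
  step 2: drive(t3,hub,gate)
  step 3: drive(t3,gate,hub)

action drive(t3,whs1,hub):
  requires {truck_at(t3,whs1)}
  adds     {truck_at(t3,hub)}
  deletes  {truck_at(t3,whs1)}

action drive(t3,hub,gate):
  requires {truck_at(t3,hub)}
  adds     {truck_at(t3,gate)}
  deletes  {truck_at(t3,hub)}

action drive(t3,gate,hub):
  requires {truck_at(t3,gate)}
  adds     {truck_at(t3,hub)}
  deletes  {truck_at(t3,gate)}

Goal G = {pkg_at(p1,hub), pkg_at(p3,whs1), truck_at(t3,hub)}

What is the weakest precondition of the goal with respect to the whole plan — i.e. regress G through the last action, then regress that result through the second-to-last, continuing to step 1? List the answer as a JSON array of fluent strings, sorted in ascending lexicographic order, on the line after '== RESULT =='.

Regress step by step:
  through step 3 (drive(t3,gate,hub)): drop {truck_at(t3,hub)}, keep {pkg_at(p1,hub), pkg_at(p3,whs1)}, require {truck_at(t3,gate)}
    → {pkg_at(p1,hub), pkg_at(p3,whs1), truck_at(t3,gate)}
  through step 2 (drive(t3,hub,gate)): drop {truck_at(t3,gate)}, keep {pkg_at(p1,hub), pkg_at(p3,whs1)}, require {truck_at(t3,hub)}
    → {pkg_at(p1,hub), pkg_at(p3,whs1), truck_at(t3,hub)}
  through step 1 (drive(t3,whs1,hub)): drop {truck_at(t3,hub)}, keep {pkg_at(p1,hub), pkg_at(p3,whs1)}, require {truck_at(t3,whs1)}
    → {pkg_at(p1,hub), pkg_at(p3,whs1), truck_at(t3,whs1)}

== RESULT ==
["pkg_at(p1,hub)", "pkg_at(p3,whs1)", "truck_at(t3,whs1)"]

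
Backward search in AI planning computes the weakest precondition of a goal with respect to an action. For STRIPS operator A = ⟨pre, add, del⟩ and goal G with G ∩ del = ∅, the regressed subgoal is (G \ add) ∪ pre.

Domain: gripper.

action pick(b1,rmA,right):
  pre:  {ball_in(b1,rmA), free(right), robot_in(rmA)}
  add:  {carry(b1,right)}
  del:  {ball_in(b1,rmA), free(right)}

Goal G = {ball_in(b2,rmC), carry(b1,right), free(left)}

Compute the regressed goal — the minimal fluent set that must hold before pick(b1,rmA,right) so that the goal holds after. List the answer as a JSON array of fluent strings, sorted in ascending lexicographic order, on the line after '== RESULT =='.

Regress:
  G ∩ del = {}  (empty — regression defined)
  G \ add = {ball_in(b2,rmC), carry(b1,right), free(left)} \ {carry(b1,right)} = {ball_in(b2,rmC), free(left)}
  ∪ pre   = {ball_in(b2,rmC), free(left)} ∪ {ball_in(b1,rmA), free(right), robot_in(rmA)}
          = {ball_in(b1,rmA), ball_in(b2,rmC), free(left), free(right), robot_in(rmA)}

== RESULT ==
["ball_in(b1,rmA)", "ball_in(b2,rmC)", "free(left)", "free(right)", "robot_in(rmA)"]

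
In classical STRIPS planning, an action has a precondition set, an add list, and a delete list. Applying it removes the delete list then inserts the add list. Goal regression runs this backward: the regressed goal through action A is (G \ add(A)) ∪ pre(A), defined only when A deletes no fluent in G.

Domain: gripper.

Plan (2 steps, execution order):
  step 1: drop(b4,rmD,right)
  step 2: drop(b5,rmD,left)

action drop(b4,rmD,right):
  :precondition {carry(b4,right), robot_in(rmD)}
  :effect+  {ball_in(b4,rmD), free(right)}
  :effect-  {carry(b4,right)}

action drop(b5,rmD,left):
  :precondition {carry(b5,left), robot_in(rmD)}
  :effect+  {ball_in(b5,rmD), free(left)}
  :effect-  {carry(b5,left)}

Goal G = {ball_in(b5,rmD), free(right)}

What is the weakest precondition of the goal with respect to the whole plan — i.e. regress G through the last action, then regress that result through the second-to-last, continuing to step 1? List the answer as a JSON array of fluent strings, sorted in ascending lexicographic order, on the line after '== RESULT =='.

Work backward from the goal:
  through step 2 (drop(b5,rmD,left)): drop {ball_in(b5,rmD)}, keep {free(right)}, require {carry(b5,left), robot_in(rmD)}
    → {carry(b5,left), free(right), robot_in(rmD)}
  through step 1 (drop(b4,rmD,right)): drop {free(right)}, keep {carry(b5,left), robot_in(rmD)}, require {carry(b4,right), robot_in(rmD)}
    → {carry(b4,right), carry(b5,left), robot_in(rmD)}

== RESULT ==
["carry(b4,right)", "carry(b5,left)", "robot_in(rmD)"]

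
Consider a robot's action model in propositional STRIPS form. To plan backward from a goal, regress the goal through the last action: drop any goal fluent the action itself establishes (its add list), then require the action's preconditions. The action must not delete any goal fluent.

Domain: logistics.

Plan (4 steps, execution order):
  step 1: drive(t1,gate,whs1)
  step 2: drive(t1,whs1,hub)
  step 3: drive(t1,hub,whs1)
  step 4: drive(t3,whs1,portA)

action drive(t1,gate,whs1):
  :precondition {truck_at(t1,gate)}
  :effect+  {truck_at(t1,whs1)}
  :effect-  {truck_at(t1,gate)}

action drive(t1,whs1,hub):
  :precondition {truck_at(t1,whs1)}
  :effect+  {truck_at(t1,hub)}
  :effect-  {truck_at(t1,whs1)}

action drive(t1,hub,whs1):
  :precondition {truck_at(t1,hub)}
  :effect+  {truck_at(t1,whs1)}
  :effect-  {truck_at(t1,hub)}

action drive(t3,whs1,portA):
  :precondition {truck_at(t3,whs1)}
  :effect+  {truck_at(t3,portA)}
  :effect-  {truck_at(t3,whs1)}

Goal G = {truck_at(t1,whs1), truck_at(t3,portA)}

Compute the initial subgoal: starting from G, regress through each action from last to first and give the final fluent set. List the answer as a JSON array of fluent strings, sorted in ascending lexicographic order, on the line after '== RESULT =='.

Regress step by step:
  through step 4 (drive(t3,whs1,portA)): drop {truck_at(t3,portA)}, keep {truck_at(t1,whs1)}, require {truck_at(t3,whs1)}
    → {truck_at(t1,whs1), truck_at(t3,whs1)}
  through step 3 (drive(t1,hub,whs1)): drop {truck_at(t1,whs1)}, keep {truck_at(t3,whs1)}, require {truck_at(t1,hub)}
    → {truck_at(t1,hub), truck_at(t3,whs1)}
  through step 2 (drive(t1,whs1,hub)): drop {truck_at(t1,hub)}, keep {truck_at(t3,whs1)}, require {truck_at(t1,whs1)}
    → {truck_at(t1,whs1), truck_at(t3,whs1)}
  through step 1 (drive(t1,gate,whs1)): drop {truck_at(t1,whs1)}, keep {truck_at(t3,whs1)}, require {truck_at(t1,gate)}
    → {truck_at(t1,gate), truck_at(t3,whs1)}

== RESULT ==
["truck_at(t1,gate)", "truck_at(t3,whs1)"]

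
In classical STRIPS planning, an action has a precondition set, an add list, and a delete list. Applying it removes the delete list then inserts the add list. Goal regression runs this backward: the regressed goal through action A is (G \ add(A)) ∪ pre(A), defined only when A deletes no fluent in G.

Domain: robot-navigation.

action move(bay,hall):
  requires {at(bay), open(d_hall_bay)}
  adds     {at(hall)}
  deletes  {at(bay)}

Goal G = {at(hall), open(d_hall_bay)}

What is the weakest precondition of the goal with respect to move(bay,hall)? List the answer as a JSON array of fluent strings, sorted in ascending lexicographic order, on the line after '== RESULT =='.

Compute (G \ add) ∪ pre:
  G ∩ del = {}  (empty — regression defined)
  G \ add = {at(hall), open(d_hall_bay)} \ {at(hall)} = {open(d_hall_bay)}
  ∪ pre   = {open(d_hall_bay)} ∪ {at(bay), open(d_hall_bay)}
          = {at(bay), open(d_hall_bay)}

== RESULT ==
["at(bay)", "open(d_hall_bay)"]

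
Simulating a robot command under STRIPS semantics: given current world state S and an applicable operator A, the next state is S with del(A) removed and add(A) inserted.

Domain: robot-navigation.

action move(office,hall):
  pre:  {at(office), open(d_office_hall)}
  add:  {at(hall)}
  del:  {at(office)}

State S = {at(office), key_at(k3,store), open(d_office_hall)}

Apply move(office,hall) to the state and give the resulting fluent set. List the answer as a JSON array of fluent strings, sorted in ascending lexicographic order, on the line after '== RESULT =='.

Progress:
  pre ⊆ S: {at(office), open(d_office_hall)} ⊆ S  — applicable
  S \ del = {key_at(k3,store), open(d_office_hall)}
  ∪ add   = {at(hall), key_at(k3,store), open(d_office_hall)}

== RESULT ==
["at(hall)", "key_at(k3,store)", "open(d_office_hall)"]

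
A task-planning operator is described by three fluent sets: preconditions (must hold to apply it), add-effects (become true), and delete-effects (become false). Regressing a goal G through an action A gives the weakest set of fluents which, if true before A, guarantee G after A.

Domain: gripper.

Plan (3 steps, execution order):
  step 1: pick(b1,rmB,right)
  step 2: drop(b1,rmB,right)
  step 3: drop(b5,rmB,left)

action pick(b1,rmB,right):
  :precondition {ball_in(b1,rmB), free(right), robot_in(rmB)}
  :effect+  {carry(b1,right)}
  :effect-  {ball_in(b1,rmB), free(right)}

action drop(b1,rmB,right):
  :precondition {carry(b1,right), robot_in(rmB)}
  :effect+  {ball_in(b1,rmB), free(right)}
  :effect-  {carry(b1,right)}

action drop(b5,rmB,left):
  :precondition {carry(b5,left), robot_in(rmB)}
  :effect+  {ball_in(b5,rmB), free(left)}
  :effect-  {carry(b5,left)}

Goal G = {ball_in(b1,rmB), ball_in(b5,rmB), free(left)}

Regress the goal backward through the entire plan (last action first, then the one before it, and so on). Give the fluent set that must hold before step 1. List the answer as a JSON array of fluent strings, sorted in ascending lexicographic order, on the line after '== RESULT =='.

Regress step by step:
  through step 3 (drop(b5,rmB,left)): drop {ball_in(b5,rmB), free(left)}, keep {ball_in(b1,rmB)}, require {carry(b5,left), robot_in(rmB)}
    → {ball_in(b1,rmB), carry(b5,left), robot_in(rmB)}
  through step 2 (drop(b1,rmB,right)): drop {ball_in(b1,rmB)}, keep {carry(b5,left), robot_in(rmB)}, require {carry(b1,right), robot_in(rmB)}
    → {carry(b1,right), carry(b5,left), robot_in(rmB)}
  through step 1 (pick(b1,rmB,right)): drop {carry(b1,right)}, keep {carry(b5,left), robot_in(rmB)}, require {ball_in(b1,rmB), free(right), robot_in(rmB)}
    → {ball_in(b1,rmB), carry(b5,left), free(right), robot_in(rmB)}

== RESULT ==
["ball_in(b1,rmB)", "carry(b5,left)", "free(right)", "robot_in(rmB)"]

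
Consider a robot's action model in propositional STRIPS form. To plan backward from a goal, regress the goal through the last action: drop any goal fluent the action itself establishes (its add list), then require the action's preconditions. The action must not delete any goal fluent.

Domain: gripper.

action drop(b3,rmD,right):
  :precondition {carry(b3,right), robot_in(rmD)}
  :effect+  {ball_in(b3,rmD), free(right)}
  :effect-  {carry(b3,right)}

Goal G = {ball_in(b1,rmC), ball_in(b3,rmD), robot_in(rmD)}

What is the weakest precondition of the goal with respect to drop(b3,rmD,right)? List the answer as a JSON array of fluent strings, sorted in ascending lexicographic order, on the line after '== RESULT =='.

Regress:
  G ∩ del = {}  (empty — regression defined)
  G \ add = {ball_in(b1,rmC), ball_in(b3,rmD), robot_in(rmD)} \ {ball_in(b3,rmD), free(right)} = {ball_in(b1,rmC), robot_in(rmD)}
  ∪ pre   = {ball_in(b1,rmC), robot_in(rmD)} ∪ {carry(b3,right), robot_in(rmD)}
          = {ball_in(b1,rmC), carry(b3,right), robot_in(rmD)}

== RESULT ==
["ball_in(b1,rmC)", "carry(b3,right)", "robot_in(rmD)"]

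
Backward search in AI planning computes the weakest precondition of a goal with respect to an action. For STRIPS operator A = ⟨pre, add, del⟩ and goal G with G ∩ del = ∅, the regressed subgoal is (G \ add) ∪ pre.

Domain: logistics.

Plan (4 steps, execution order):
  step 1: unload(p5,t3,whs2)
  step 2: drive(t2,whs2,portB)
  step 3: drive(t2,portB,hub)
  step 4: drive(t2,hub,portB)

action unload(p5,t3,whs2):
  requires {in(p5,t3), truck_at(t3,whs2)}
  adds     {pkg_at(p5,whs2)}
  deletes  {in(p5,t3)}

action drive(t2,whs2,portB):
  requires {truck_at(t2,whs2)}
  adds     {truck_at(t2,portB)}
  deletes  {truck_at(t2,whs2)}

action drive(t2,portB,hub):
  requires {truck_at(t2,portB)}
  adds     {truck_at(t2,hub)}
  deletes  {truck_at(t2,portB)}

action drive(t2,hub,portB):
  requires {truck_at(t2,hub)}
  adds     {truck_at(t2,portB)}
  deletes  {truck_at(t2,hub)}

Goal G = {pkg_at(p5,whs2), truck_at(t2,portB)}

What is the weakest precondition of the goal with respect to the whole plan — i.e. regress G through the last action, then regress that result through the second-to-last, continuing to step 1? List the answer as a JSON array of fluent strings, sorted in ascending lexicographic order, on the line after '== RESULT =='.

Regress step by step:
  through step 4 (drive(t2,hub,portB)): drop {truck_at(t2,portB)}, keep {pkg_at(p5,whs2)}, require {truck_at(t2,hub)}
    → {pkg_at(p5,whs2), truck_at(t2,hub)}
  through step 3 (drive(t2,portB,hub)): drop {truck_at(t2,hub)}, keep {pkg_at(p5,whs2)}, require {truck_at(t2,portB)}
    → {pkg_at(p5,whs2), truck_at(t2,portB)}
  through step 2 (drive(t2,whs2,portB)): drop {truck_at(t2,portB)}, keep {pkg_at(p5,whs2)}, require {truck_at(t2,whs2)}
    → {pkg_at(p5,whs2), truck_at(t2,whs2)}
  through step 1 (unload(p5,t3,whs2)): drop {pkg_at(p5,whs2)}, keep {truck_at(t2,whs2)}, require {in(p5,t3), truck_at(t3,whs2)}
    → {in(p5,t3), truck_at(t2,whs2), truck_at(t3,whs2)}

== RESULT ==
["in(p5,t3)", "truck_at(t2,whs2)", "truck_at(t3,whs2)"]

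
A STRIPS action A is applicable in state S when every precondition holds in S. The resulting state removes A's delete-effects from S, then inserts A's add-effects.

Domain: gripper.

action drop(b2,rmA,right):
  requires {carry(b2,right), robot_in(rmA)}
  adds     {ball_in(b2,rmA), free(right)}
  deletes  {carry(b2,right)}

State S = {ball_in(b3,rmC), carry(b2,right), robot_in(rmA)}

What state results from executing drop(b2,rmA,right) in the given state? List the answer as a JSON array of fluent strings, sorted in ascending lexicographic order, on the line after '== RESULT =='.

Progress:
  pre ⊆ S: {carry(b2,right), robot_in(rmA)} ⊆ S  — applicable
  S \ del = {ball_in(b3,rmC), robot_in(rmA)}
  ∪ add   = {ball_in(b2,rmA), ball_in(b3,rmC), free(right), robot_in(rmA)}

== RESULT ==
["ball_in(b2,rmA)", "ball_in(b3,rmC)", "free(right)", "robot_in(rmA)"]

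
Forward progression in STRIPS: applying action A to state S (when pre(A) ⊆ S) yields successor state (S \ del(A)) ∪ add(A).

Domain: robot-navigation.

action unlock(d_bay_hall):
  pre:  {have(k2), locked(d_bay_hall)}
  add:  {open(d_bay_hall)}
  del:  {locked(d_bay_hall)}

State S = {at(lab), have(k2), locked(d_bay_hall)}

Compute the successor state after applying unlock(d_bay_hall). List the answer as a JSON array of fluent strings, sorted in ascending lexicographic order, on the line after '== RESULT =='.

Progress:
  pre ⊆ S: {have(k2), locked(d_bay_hall)} ⊆ S  — applicable
  S \ del = {at(lab), have(k2)}
  ∪ add   = {at(lab), have(k2), open(d_bay_hall)}

== RESULT ==
["at(lab)", "have(k2)", "open(d_bay_hall)"]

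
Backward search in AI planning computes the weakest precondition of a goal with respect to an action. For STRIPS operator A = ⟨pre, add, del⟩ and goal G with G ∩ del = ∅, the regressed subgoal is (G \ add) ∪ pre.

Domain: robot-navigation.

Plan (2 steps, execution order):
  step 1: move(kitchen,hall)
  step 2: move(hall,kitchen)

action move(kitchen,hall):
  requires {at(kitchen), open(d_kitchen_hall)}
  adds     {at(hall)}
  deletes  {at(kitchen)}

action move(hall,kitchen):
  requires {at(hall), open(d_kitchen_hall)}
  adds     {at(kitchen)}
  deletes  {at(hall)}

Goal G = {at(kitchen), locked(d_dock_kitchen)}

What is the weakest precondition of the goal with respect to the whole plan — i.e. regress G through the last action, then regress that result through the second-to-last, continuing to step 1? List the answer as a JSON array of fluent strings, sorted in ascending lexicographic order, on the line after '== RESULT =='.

Work backward from the goal:
  through step 2 (move(hall,kitchen)): drop {at(kitchen)}, keep {locked(d_dock_kitchen)}, require {at(hall), open(d_kitchen_hall)}
    → {at(hall), locked(d_dock_kitchen), open(d_kitchen_hall)}
  through step 1 (move(kitchen,hall)): drop {at(hall)}, keep {locked(d_dock_kitchen), open(d_kitchen_hall)}, require {at(kitchen), open(d_kitchen_hall)}
    → {at(kitchen), locked(d_dock_kitchen), open(d_kitchen_hall)}

== RESULT ==
["at(kitchen)", "locked(d_dock_kitchen)", "open(d_kitchen_hall)"]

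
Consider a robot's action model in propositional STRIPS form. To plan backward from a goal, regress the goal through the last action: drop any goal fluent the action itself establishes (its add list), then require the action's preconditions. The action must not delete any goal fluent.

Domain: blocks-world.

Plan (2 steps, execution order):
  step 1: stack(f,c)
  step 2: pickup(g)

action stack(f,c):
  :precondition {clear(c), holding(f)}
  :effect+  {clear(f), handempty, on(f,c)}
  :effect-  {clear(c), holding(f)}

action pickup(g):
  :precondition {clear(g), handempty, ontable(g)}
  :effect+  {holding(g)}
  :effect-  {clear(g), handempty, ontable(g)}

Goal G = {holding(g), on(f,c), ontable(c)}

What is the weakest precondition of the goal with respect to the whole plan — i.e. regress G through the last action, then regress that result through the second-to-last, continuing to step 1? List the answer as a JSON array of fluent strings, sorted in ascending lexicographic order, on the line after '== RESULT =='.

Work backward from the goal:
  through step 2 (pickup(g)): drop {holding(g)}, keep {on(f,c), ontable(c)}, require {clear(g), handempty, ontable(g)}
    → {clear(g), handempty, on(f,c), ontable(c), ontable(g)}
  through step 1 (stack(f,c)): drop {handempty, on(f,c)}, keep {clear(g), ontable(c), ontable(g)}, require {clear(c), holding(f)}
    → {clear(c), clear(g), holding(f), ontable(c), ontable(g)}

== RESULT ==
["clear(c)", "clear(g)", "holding(f)", "ontable(c)", "ontable(g)"]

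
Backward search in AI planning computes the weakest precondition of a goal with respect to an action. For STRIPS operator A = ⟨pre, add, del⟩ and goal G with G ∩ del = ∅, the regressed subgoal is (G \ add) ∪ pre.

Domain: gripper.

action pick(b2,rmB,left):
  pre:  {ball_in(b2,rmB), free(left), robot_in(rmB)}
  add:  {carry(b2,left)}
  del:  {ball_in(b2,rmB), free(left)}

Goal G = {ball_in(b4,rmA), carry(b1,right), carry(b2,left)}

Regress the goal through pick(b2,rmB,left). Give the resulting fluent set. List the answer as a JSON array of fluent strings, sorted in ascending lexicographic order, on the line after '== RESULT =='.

Compute (G \ add) ∪ pre:
  G ∩ del = {}  (empty — regression defined)
  G \ add = {ball_in(b4,rmA), carry(b1,right), carry(b2,left)} \ {carry(b2,left)} = {ball_in(b4,rmA), carry(b1,right)}
  ∪ pre   = {ball_in(b4,rmA), carry(b1,right)} ∪ {ball_in(b2,rmB), free(left), robot_in(rmB)}
          = {ball_in(b2,rmB), ball_in(b4,rmA), carry(b1,right), free(left), robot_in(rmB)}

== RESULT ==
["ball_in(b2,rmB)", "ball_in(b4,rmA)", "carry(b1,right)", "free(left)", "robot_in(rmB)"]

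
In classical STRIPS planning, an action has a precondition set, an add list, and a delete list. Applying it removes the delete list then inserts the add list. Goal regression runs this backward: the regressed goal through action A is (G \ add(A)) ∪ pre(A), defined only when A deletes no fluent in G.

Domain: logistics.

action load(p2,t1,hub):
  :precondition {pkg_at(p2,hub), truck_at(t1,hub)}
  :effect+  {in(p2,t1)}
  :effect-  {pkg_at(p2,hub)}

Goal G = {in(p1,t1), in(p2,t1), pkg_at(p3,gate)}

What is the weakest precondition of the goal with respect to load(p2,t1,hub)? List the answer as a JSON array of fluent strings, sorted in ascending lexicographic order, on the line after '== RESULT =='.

Compute (G \ add) ∪ pre:
  G ∩ del = {}  (empty — regression defined)
  G \ add = {in(p1,t1), in(p2,t1), pkg_at(p3,gate)} \ {in(p2,t1)} = {in(p1,t1), pkg_at(p3,gate)}
  ∪ pre   = {in(p1,t1), pkg_at(p3,gate)} ∪ {pkg_at(p2,hub), truck_at(t1,hub)}
          = {in(p1,t1), pkg_at(p2,hub), pkg_at(p3,gate), truck_at(t1,hub)}

== RESULT ==
["in(p1,t1)", "pkg_at(p2,hub)", "pkg_at(p3,gate)", "truck_at(t1,hub)"]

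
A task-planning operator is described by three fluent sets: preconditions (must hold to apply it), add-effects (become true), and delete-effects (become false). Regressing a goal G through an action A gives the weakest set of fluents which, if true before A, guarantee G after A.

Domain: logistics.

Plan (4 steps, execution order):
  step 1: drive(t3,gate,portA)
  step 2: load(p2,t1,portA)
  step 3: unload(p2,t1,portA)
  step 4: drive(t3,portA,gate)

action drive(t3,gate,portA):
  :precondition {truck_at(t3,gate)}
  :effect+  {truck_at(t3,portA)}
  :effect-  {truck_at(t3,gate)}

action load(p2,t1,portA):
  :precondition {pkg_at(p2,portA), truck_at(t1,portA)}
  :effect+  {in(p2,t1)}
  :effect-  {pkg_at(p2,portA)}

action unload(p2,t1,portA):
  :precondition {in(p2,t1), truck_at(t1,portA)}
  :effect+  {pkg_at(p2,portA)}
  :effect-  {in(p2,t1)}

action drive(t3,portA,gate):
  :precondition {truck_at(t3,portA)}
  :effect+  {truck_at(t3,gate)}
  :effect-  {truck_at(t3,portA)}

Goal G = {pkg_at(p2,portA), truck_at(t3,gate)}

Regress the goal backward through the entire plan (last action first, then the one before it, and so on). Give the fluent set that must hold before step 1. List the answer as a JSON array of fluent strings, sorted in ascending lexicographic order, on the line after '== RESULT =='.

Work backward from the goal:
  through step 4 (drive(t3,portA,gate)): drop {truck_at(t3,gate)}, keep {pkg_at(p2,portA)}, require {truck_at(t3,portA)}
    → {pkg_at(p2,portA), truck_at(t3,portA)}
  through step 3 (unload(p2,t1,portA)): drop {pkg_at(p2,portA)}, keep {truck_at(t3,portA)}, require {in(p2,t1), truck_at(t1,portA)}
    → {in(p2,t1), truck_at(t1,portA), truck_at(t3,portA)}
  through step 2 (load(p2,t1,portA)): drop {in(p2,t1)}, keep {truck_at(t1,portA), truck_at(t3,portA)}, require {pkg_at(p2,portA), truck_at(t1,portA)}
    → {pkg_at(p2,portA), truck_at(t1,portA), truck_at(t3,portA)}
  through step 1 (drive(t3,gate,portA)): drop {truck_at(t3,portA)}, keep {pkg_at(p2,portA), truck_at(t1,portA)}, require {truck_at(t3,gate)}
    → {pkg_at(p2,portA), truck_at(t1,portA), truck_at(t3,gate)}

== RESULT ==
["pkg_at(p2,portA)", "truck_at(t1,portA)", "truck_at(t3,gate)"]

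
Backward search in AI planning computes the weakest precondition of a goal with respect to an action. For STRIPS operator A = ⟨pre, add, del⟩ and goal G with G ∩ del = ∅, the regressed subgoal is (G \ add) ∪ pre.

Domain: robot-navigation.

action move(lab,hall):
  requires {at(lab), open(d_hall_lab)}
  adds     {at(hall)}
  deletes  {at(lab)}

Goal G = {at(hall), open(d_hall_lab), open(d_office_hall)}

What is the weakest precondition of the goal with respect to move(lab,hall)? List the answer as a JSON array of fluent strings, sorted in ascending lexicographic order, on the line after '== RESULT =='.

Regress:
  G ∩ del = {}  (empty — regression defined)
  G \ add = {at(hall), open(d_hall_lab), open(d_office_hall)} \ {at(hall)} = {open(d_hall_lab), open(d_office_hall)}
  ∪ pre   = {open(d_hall_lab), open(d_office_hall)} ∪ {at(lab), open(d_hall_lab)}
          = {at(lab), open(d_hall_lab), open(d_office_hall)}

== RESULT ==
["at(lab)", "open(d_hall_lab)", "open(d_office_hall)"]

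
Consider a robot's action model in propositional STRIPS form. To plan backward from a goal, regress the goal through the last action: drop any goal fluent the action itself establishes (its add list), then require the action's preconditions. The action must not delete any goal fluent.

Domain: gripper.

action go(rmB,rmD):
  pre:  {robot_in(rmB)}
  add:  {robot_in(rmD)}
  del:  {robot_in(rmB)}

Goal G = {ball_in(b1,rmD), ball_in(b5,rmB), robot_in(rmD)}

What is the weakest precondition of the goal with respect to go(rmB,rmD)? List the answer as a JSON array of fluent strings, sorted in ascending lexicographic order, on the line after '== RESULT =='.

Compute (G \ add) ∪ pre:
  G ∩ del = {}  (empty — regression defined)
  G \ add = {ball_in(b1,rmD), ball_in(b5,rmB), robot_in(rmD)} \ {robot_in(rmD)} = {ball_in(b1,rmD), ball_in(b5,rmB)}
  ∪ pre   = {ball_in(b1,rmD), ball_in(b5,rmB)} ∪ {robot_in(rmB)}
          = {ball_in(b1,rmD), ball_in(b5,rmB), robot_in(rmB)}

== RESULT ==
["ball_in(b1,rmD)", "ball_in(b5,rmB)", "robot_in(rmB)"]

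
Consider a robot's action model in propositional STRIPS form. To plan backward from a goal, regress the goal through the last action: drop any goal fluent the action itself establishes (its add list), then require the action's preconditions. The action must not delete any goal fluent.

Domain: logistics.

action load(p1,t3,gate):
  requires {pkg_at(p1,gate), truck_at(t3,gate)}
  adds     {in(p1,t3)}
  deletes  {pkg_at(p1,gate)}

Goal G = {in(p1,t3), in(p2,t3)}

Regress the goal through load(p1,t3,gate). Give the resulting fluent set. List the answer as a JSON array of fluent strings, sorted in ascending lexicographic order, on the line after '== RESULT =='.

Compute (G \ add) ∪ pre:
  G ∩ del = {}  (empty — regression defined)
  G \ add = {in(p1,t3), in(p2,t3)} \ {in(p1,t3)} = {in(p2,t3)}
  ∪ pre   = {in(p2,t3)} ∪ {pkg_at(p1,gate), truck_at(t3,gate)}
          = {in(p2,t3), pkg_at(p1,gate), truck_at(t3,gate)}

== RESULT ==
["in(p2,t3)", "pkg_at(p1,gate)", "truck_at(t3,gate)"]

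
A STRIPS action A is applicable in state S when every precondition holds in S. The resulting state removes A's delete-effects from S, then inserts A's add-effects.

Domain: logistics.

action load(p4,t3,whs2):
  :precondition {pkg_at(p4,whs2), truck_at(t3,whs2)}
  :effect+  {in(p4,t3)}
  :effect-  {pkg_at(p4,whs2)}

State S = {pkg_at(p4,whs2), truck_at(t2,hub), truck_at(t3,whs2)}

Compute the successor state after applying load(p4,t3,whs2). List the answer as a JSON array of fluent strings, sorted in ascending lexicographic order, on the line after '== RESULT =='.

Compute (S \ del) ∪ add:
  pre ⊆ S: {pkg_at(p4,whs2), truck_at(t3,whs2)} ⊆ S  — applicable
  S \ del = {truck_at(t2,hub), truck_at(t3,whs2)}
  ∪ add   = {in(p4,t3), truck_at(t2,hub), truck_at(t3,whs2)}

== RESULT ==
["in(p4,t3)", "truck_at(t2,hub)", "truck_at(t3,whs2)"]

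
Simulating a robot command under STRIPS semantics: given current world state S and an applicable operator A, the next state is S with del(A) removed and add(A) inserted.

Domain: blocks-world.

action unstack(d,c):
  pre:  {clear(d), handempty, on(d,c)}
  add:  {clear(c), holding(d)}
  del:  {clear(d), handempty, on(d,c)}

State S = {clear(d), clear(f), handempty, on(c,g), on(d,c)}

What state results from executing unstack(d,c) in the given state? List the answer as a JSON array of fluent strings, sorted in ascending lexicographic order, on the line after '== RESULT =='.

Compute (S \ del) ∪ add:
  pre ⊆ S: {clear(d), handempty, on(d,c)} ⊆ S  — applicable
  S \ del = {clear(f), on(c,g)}
  ∪ add   = {clear(c), clear(f), holding(d), on(c,g)}

== RESULT ==
["clear(c)", "clear(f)", "holding(d)", "on(c,g)"]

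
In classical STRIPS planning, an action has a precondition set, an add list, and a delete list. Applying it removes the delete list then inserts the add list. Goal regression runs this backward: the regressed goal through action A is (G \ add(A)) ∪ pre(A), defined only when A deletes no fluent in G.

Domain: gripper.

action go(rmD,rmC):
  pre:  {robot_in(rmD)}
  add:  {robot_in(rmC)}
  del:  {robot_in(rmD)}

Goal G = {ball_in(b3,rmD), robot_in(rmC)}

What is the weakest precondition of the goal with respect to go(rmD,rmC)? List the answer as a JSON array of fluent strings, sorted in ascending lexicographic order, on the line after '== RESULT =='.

Regress:
  G ∩ del = {}  (empty — regression defined)
  G \ add = {ball_in(b3,rmD), robot_in(rmC)} \ {robot_in(rmC)} = {ball_in(b3,rmD)}
  ∪ pre   = {ball_in(b3,rmD)} ∪ {robot_in(rmD)}
          = {ball_in(b3,rmD), robot_in(rmD)}

== RESULT ==
["ball_in(b3,rmD)", "robot_in(rmD)"]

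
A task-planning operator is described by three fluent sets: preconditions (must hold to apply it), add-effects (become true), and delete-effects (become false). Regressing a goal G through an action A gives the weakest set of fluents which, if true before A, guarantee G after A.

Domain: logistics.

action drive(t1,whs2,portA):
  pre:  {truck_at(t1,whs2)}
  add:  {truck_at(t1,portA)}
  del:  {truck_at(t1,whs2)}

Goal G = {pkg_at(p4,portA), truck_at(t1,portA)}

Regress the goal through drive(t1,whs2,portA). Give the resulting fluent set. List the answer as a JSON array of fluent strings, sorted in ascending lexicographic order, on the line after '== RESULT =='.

Compute (G \ add) ∪ pre:
  G ∩ del = {}  (empty — regression defined)
  G \ add = {pkg_at(p4,portA), truck_at(t1,portA)} \ {truck_at(t1,portA)} = {pkg_at(p4,portA)}
  ∪ pre   = {pkg_at(p4,portA)} ∪ {truck_at(t1,whs2)}
          = {pkg_at(p4,portA), truck_at(t1,whs2)}

== RESULT ==
["pkg_at(p4,portA)", "truck_at(t1,whs2)"]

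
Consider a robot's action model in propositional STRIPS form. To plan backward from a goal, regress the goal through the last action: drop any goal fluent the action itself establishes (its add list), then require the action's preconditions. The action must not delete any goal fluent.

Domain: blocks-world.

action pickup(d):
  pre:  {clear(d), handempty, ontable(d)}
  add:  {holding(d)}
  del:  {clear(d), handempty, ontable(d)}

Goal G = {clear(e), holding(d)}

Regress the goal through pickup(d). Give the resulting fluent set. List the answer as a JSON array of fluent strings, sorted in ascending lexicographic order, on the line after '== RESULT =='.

Regress:
  G ∩ del = {}  (empty — regression defined)
  G \ add = {clear(e), holding(d)} \ {holding(d)} = {clear(e)}
  ∪ pre   = {clear(e)} ∪ {clear(d), handempty, ontable(d)}
          = {clear(d), clear(e), handempty, ontable(d)}

== RESULT ==
["clear(d)", "clear(e)", "handempty", "ontable(d)"]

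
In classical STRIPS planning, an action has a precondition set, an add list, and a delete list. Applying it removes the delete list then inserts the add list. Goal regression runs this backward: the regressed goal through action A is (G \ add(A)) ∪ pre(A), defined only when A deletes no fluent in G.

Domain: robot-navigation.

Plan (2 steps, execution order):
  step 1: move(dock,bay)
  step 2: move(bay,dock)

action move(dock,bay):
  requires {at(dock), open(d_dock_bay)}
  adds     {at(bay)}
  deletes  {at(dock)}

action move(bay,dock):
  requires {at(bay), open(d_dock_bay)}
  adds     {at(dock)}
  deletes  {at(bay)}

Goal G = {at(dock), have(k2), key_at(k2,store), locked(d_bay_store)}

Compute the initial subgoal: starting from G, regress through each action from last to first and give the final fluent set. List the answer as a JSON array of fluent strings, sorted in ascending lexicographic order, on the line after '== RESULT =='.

Work backward from the goal:
  through step 2 (move(bay,dock)): drop {at(dock)}, keep {have(k2), key_at(k2,store), locked(d_bay_store)}, require {at(bay), open(d_dock_bay)}
    → {at(bay), have(k2), key_at(k2,store), locked(d_bay_store), open(d_dock_bay)}
  through step 1 (move(dock,bay)): drop {at(bay)}, keep {have(k2), key_at(k2,store), locked(d_bay_store), open(d_dock_bay)}, require {at(dock), open(d_dock_bay)}
    → {at(dock), have(k2), key_at(k2,store), locked(d_bay_store), open(d_dock_bay)}

== RESULT ==
["at(dock)", "have(k2)", "key_at(k2,store)", "locked(d_bay_store)", "open(d_dock_bay)"]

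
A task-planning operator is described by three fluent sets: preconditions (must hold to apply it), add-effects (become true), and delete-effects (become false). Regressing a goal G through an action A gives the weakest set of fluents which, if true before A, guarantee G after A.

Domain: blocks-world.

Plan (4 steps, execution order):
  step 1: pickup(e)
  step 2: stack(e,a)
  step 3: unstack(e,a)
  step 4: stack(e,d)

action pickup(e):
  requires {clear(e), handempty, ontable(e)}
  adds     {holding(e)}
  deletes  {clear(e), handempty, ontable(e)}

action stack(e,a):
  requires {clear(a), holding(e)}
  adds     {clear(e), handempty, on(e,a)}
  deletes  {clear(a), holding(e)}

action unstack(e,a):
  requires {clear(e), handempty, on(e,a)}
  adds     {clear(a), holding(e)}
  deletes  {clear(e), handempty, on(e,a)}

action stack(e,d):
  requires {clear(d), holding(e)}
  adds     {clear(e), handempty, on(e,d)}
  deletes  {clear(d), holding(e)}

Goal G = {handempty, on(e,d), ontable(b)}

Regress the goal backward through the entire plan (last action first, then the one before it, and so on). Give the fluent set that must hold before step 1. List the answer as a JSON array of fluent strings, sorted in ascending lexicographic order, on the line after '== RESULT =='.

Work backward from the goal:
  through step 4 (stack(e,d)): drop {handempty, on(e,d)}, keep {ontable(b)}, require {clear(d), holding(e)}
    → {clear(d), holding(e), ontable(b)}
  through step 3 (unstack(e,a)): drop {holding(e)}, keep {clear(d), ontable(b)}, require {clear(e), handempty, on(e,a)}
    → {clear(d), clear(e), handempty, on(e,a), ontable(b)}
  through step 2 (stack(e,a)): drop {clear(e), handempty, on(e,a)}, keep {clear(d), ontable(b)}, require {clear(a), holding(e)}
    → {clear(a), clear(d), holding(e), ontable(b)}
  through step 1 (pickup(e)): drop {holding(e)}, keep {clear(a), clear(d), ontable(b)}, require {clear(e), handempty, ontable(e)}
    → {clear(a), clear(d), clear(e), handempty, ontable(b), ontable(e)}

== RESULT ==
["clear(a)", "clear(d)", "clear(e)", "handempty", "ontable(b)", "ontable(e)"]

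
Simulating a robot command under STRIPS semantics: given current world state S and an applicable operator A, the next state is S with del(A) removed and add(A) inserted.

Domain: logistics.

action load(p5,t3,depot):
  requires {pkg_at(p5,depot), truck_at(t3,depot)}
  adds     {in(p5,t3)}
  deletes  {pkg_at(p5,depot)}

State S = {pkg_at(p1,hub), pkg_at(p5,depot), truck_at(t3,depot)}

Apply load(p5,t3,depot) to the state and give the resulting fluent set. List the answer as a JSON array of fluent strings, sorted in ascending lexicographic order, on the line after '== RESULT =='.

Compute (S \ del) ∪ add:
  pre ⊆ S: {pkg_at(p5,depot), truck_at(t3,depot)} ⊆ S  — applicable
  S \ del = {pkg_at(p1,hub), truck_at(t3,depot)}
  ∪ add   = {in(p5,t3), pkg_at(p1,hub), truck_at(t3,depot)}

== RESULT ==
["in(p5,t3)", "pkg_at(p1,hub)", "truck_at(t3,depot)"]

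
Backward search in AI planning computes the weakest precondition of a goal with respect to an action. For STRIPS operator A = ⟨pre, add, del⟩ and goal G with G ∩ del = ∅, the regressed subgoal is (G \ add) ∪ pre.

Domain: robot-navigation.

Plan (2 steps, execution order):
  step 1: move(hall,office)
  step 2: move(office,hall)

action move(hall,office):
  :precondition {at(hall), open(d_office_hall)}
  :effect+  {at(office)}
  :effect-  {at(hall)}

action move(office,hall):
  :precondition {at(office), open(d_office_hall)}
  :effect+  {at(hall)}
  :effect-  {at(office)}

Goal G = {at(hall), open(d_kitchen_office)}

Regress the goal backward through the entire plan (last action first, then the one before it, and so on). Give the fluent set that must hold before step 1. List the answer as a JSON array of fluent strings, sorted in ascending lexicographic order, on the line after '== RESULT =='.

Work backward from the goal:
  through step 2 (move(office,hall)): drop {at(hall)}, keep {open(d_kitchen_office)}, require {at(office), open(d_office_hall)}
    → {at(office), open(d_kitchen_office), open(d_office_hall)}
  through step 1 (move(hall,office)): drop {at(office)}, keep {open(d_kitchen_office), open(d_office_hall)}, require {at(hall), open(d_office_hall)}
    → {at(hall), open(d_kitchen_office), open(d_office_hall)}

== RESULT ==
["at(hall)", "open(d_kitchen_office)", "open(d_office_hall)"]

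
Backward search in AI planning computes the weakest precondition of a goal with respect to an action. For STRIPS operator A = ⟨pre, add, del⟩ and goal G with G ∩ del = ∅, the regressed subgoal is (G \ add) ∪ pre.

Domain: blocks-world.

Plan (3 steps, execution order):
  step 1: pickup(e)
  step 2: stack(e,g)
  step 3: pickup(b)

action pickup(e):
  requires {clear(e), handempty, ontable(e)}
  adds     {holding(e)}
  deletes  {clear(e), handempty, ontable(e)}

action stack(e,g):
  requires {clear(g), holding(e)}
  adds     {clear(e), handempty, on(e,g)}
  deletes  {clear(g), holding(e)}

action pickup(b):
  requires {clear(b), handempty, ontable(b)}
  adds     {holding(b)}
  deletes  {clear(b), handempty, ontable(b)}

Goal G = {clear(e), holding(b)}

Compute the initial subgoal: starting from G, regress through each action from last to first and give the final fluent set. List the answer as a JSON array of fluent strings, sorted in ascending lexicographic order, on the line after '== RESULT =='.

Regress step by step:
  through step 3 (pickup(b)): drop {holding(b)}, keep {clear(e)}, require {clear(b), handempty, ontable(b)}
    → {clear(b), clear(e), handempty, ontable(b)}
  through step 2 (stack(e,g)): drop {clear(e), handempty}, keep {clear(b), ontable(b)}, require {clear(g), holding(e)}
    → {clear(b), clear(g), holding(e), ontable(b)}
  through step 1 (pickup(e)): drop {holding(e)}, keep {clear(b), clear(g), ontable(b)}, require {clear(e), handempty, ontable(e)}
    → {clear(b), clear(e), clear(g), handempty, ontable(b), ontable(e)}

== RESULT ==
["clear(b)", "clear(e)", "clear(g)", "handempty", "ontable(b)", "ontable(e)"]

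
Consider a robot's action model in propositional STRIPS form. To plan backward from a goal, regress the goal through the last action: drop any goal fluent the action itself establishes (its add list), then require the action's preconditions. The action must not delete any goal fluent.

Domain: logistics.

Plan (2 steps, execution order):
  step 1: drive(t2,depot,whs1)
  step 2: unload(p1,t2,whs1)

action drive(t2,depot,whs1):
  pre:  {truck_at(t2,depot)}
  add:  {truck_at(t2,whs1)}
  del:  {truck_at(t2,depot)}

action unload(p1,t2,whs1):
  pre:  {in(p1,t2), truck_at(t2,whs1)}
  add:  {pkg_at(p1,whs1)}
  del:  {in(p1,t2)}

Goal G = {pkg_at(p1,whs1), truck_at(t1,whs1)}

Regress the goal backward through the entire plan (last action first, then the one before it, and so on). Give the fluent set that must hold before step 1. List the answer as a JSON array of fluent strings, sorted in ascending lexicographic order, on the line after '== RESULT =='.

Regress step by step:
  through step 2 (unload(p1,t2,whs1)): drop {pkg_at(p1,whs1)}, keep {truck_at(t1,whs1)}, require {in(p1,t2), truck_at(t2,whs1)}
    → {in(p1,t2), truck_at(t1,whs1), truck_at(t2,whs1)}
  through step 1 (drive(t2,depot,whs1)): drop {truck_at(t2,whs1)}, keep {in(p1,t2), truck_at(t1,whs1)}, require {truck_at(t2,depot)}
    → {in(p1,t2), truck_at(t1,whs1), truck_at(t2,depot)}

== RESULT ==
["in(p1,t2)", "truck_at(t1,whs1)", "truck_at(t2,depot)"]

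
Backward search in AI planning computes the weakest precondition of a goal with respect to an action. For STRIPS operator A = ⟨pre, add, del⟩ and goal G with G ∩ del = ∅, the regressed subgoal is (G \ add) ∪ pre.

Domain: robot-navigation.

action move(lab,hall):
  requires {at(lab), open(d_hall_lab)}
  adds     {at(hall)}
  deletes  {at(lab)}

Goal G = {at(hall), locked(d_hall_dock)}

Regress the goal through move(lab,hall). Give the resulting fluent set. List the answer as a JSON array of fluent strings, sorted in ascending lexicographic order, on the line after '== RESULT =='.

Compute (G \ add) ∪ pre:
  G ∩ del = {}  (empty — regression defined)
  G \ add = {at(hall), locked(d_hall_dock)} \ {at(hall)} = {locked(d_hall_dock)}
  ∪ pre   = {locked(d_hall_dock)} ∪ {at(lab), open(d_hall_lab)}
          = {at(lab), locked(d_hall_dock), open(d_hall_lab)}

== RESULT ==
["at(lab)", "locked(d_hall_dock)", "open(d_hall_lab)"]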